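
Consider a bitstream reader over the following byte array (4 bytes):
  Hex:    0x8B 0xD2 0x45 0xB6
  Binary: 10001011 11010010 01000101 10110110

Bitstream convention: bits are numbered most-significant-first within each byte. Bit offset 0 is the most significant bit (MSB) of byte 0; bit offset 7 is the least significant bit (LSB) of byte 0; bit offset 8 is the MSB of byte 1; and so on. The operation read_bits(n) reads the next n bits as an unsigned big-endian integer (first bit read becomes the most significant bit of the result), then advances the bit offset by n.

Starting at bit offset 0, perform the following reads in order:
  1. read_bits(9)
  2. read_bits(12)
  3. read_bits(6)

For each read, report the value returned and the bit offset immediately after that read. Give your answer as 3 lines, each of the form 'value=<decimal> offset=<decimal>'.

Answer: value=279 offset=9
value=2632 offset=21
value=45 offset=27

Derivation:
Read 1: bits[0:9] width=9 -> value=279 (bin 100010111); offset now 9 = byte 1 bit 1; 23 bits remain
Read 2: bits[9:21] width=12 -> value=2632 (bin 101001001000); offset now 21 = byte 2 bit 5; 11 bits remain
Read 3: bits[21:27] width=6 -> value=45 (bin 101101); offset now 27 = byte 3 bit 3; 5 bits remain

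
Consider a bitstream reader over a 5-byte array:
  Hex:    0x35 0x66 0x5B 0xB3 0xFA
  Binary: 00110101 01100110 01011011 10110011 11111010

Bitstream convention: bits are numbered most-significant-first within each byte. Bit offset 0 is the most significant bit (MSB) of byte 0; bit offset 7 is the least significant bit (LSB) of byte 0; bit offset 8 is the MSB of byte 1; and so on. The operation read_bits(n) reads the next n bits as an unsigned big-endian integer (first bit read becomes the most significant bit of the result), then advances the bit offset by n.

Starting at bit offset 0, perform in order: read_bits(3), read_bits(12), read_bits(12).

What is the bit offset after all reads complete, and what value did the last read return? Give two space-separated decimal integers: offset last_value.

Read 1: bits[0:3] width=3 -> value=1 (bin 001); offset now 3 = byte 0 bit 3; 37 bits remain
Read 2: bits[3:15] width=12 -> value=2739 (bin 101010110011); offset now 15 = byte 1 bit 7; 25 bits remain
Read 3: bits[15:27] width=12 -> value=733 (bin 001011011101); offset now 27 = byte 3 bit 3; 13 bits remain

Answer: 27 733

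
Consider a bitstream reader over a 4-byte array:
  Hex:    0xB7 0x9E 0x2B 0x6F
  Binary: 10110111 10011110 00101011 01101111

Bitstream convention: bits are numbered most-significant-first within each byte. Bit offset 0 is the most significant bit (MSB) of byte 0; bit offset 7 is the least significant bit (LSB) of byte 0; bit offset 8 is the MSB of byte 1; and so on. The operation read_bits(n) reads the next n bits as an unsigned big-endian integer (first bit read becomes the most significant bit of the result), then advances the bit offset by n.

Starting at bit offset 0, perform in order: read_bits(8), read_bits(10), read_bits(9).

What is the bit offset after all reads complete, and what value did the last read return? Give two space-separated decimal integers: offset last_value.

Answer: 27 347

Derivation:
Read 1: bits[0:8] width=8 -> value=183 (bin 10110111); offset now 8 = byte 1 bit 0; 24 bits remain
Read 2: bits[8:18] width=10 -> value=632 (bin 1001111000); offset now 18 = byte 2 bit 2; 14 bits remain
Read 3: bits[18:27] width=9 -> value=347 (bin 101011011); offset now 27 = byte 3 bit 3; 5 bits remain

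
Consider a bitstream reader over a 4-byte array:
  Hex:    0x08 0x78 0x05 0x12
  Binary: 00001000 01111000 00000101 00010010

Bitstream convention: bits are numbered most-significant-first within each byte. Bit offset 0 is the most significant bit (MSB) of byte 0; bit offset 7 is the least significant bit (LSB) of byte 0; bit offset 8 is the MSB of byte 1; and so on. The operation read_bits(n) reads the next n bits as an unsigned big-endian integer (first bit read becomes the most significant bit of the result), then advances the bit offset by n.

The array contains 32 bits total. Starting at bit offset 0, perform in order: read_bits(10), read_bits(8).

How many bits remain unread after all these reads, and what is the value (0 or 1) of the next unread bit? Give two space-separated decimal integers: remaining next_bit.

Answer: 14 0

Derivation:
Read 1: bits[0:10] width=10 -> value=33 (bin 0000100001); offset now 10 = byte 1 bit 2; 22 bits remain
Read 2: bits[10:18] width=8 -> value=224 (bin 11100000); offset now 18 = byte 2 bit 2; 14 bits remain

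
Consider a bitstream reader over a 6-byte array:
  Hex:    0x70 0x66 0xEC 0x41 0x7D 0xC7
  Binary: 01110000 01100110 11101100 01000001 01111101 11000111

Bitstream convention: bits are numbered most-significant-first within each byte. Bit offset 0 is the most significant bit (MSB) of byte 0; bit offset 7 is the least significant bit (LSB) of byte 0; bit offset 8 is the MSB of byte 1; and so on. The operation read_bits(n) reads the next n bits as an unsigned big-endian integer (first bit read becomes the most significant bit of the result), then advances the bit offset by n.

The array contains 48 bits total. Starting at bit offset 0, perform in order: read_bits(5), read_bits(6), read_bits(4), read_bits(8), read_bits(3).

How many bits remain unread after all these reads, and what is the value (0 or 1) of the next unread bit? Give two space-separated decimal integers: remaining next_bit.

Read 1: bits[0:5] width=5 -> value=14 (bin 01110); offset now 5 = byte 0 bit 5; 43 bits remain
Read 2: bits[5:11] width=6 -> value=3 (bin 000011); offset now 11 = byte 1 bit 3; 37 bits remain
Read 3: bits[11:15] width=4 -> value=3 (bin 0011); offset now 15 = byte 1 bit 7; 33 bits remain
Read 4: bits[15:23] width=8 -> value=118 (bin 01110110); offset now 23 = byte 2 bit 7; 25 bits remain
Read 5: bits[23:26] width=3 -> value=1 (bin 001); offset now 26 = byte 3 bit 2; 22 bits remain

Answer: 22 0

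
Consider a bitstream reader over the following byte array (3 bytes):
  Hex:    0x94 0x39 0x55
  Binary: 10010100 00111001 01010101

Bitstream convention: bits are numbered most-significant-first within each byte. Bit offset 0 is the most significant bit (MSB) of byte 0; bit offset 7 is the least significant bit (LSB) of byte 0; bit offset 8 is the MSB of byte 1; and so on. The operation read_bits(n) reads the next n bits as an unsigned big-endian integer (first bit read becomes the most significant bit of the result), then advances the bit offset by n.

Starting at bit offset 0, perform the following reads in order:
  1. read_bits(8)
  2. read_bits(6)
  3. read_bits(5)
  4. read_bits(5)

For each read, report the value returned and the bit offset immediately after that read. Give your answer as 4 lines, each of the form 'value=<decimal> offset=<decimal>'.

Read 1: bits[0:8] width=8 -> value=148 (bin 10010100); offset now 8 = byte 1 bit 0; 16 bits remain
Read 2: bits[8:14] width=6 -> value=14 (bin 001110); offset now 14 = byte 1 bit 6; 10 bits remain
Read 3: bits[14:19] width=5 -> value=10 (bin 01010); offset now 19 = byte 2 bit 3; 5 bits remain
Read 4: bits[19:24] width=5 -> value=21 (bin 10101); offset now 24 = byte 3 bit 0; 0 bits remain

Answer: value=148 offset=8
value=14 offset=14
value=10 offset=19
value=21 offset=24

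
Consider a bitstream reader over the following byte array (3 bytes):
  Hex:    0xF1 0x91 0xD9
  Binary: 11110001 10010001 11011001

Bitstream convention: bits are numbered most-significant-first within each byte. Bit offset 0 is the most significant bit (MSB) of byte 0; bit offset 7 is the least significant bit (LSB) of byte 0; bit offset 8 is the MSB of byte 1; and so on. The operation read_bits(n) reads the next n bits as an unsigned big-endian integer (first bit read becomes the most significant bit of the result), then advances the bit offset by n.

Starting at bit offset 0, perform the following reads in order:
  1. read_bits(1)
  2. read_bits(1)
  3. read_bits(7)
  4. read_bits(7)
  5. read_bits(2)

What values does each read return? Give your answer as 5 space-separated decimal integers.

Read 1: bits[0:1] width=1 -> value=1 (bin 1); offset now 1 = byte 0 bit 1; 23 bits remain
Read 2: bits[1:2] width=1 -> value=1 (bin 1); offset now 2 = byte 0 bit 2; 22 bits remain
Read 3: bits[2:9] width=7 -> value=99 (bin 1100011); offset now 9 = byte 1 bit 1; 15 bits remain
Read 4: bits[9:16] width=7 -> value=17 (bin 0010001); offset now 16 = byte 2 bit 0; 8 bits remain
Read 5: bits[16:18] width=2 -> value=3 (bin 11); offset now 18 = byte 2 bit 2; 6 bits remain

Answer: 1 1 99 17 3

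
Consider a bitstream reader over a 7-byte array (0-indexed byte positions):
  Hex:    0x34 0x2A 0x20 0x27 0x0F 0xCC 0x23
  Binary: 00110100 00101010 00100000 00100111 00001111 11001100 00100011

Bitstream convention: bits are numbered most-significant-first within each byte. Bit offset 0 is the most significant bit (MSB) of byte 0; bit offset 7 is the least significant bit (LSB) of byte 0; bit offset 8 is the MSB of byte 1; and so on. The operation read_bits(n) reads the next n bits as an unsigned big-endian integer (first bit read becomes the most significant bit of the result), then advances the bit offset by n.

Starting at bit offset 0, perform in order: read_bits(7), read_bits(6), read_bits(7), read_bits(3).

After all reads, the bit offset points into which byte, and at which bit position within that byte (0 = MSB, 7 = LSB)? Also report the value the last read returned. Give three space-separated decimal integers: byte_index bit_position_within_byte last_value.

Read 1: bits[0:7] width=7 -> value=26 (bin 0011010); offset now 7 = byte 0 bit 7; 49 bits remain
Read 2: bits[7:13] width=6 -> value=5 (bin 000101); offset now 13 = byte 1 bit 5; 43 bits remain
Read 3: bits[13:20] width=7 -> value=34 (bin 0100010); offset now 20 = byte 2 bit 4; 36 bits remain
Read 4: bits[20:23] width=3 -> value=0 (bin 000); offset now 23 = byte 2 bit 7; 33 bits remain

Answer: 2 7 0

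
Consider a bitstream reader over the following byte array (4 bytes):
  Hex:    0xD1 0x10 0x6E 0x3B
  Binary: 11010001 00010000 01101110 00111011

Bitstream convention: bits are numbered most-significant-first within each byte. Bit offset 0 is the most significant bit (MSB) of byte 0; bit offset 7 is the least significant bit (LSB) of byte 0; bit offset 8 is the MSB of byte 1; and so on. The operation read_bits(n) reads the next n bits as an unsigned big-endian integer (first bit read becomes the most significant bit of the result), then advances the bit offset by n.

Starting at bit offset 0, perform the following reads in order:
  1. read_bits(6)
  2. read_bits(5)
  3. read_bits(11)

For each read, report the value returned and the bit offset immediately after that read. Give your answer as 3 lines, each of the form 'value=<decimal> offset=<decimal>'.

Answer: value=52 offset=6
value=8 offset=11
value=1051 offset=22

Derivation:
Read 1: bits[0:6] width=6 -> value=52 (bin 110100); offset now 6 = byte 0 bit 6; 26 bits remain
Read 2: bits[6:11] width=5 -> value=8 (bin 01000); offset now 11 = byte 1 bit 3; 21 bits remain
Read 3: bits[11:22] width=11 -> value=1051 (bin 10000011011); offset now 22 = byte 2 bit 6; 10 bits remain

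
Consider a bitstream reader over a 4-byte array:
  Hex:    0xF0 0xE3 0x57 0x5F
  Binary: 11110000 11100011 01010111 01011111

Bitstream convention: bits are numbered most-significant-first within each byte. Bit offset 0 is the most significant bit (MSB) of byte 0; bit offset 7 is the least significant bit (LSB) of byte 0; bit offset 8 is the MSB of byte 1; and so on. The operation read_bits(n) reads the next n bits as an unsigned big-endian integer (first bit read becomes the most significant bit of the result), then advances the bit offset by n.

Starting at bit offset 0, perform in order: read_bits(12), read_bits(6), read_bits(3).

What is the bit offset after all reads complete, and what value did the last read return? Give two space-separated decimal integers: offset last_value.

Read 1: bits[0:12] width=12 -> value=3854 (bin 111100001110); offset now 12 = byte 1 bit 4; 20 bits remain
Read 2: bits[12:18] width=6 -> value=13 (bin 001101); offset now 18 = byte 2 bit 2; 14 bits remain
Read 3: bits[18:21] width=3 -> value=2 (bin 010); offset now 21 = byte 2 bit 5; 11 bits remain

Answer: 21 2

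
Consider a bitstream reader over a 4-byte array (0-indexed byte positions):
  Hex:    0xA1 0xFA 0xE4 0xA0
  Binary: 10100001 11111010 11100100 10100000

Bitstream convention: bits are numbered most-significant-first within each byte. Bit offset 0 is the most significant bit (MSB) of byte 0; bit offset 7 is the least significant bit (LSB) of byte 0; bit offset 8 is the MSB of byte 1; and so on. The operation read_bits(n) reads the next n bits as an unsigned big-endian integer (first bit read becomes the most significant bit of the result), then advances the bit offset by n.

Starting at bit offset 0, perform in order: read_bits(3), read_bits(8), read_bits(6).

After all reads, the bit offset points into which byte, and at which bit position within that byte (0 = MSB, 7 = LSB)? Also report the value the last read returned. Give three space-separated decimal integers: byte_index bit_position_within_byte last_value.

Read 1: bits[0:3] width=3 -> value=5 (bin 101); offset now 3 = byte 0 bit 3; 29 bits remain
Read 2: bits[3:11] width=8 -> value=15 (bin 00001111); offset now 11 = byte 1 bit 3; 21 bits remain
Read 3: bits[11:17] width=6 -> value=53 (bin 110101); offset now 17 = byte 2 bit 1; 15 bits remain

Answer: 2 1 53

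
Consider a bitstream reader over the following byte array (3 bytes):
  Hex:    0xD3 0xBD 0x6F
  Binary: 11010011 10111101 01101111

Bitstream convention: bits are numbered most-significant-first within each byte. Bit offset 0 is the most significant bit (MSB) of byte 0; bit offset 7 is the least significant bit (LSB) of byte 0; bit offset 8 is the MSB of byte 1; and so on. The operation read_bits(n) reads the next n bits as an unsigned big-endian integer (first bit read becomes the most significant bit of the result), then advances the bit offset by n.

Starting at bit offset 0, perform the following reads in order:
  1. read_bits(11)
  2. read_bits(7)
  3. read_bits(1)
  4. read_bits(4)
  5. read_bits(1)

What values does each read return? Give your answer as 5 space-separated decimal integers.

Answer: 1693 117 1 7 1

Derivation:
Read 1: bits[0:11] width=11 -> value=1693 (bin 11010011101); offset now 11 = byte 1 bit 3; 13 bits remain
Read 2: bits[11:18] width=7 -> value=117 (bin 1110101); offset now 18 = byte 2 bit 2; 6 bits remain
Read 3: bits[18:19] width=1 -> value=1 (bin 1); offset now 19 = byte 2 bit 3; 5 bits remain
Read 4: bits[19:23] width=4 -> value=7 (bin 0111); offset now 23 = byte 2 bit 7; 1 bits remain
Read 5: bits[23:24] width=1 -> value=1 (bin 1); offset now 24 = byte 3 bit 0; 0 bits remain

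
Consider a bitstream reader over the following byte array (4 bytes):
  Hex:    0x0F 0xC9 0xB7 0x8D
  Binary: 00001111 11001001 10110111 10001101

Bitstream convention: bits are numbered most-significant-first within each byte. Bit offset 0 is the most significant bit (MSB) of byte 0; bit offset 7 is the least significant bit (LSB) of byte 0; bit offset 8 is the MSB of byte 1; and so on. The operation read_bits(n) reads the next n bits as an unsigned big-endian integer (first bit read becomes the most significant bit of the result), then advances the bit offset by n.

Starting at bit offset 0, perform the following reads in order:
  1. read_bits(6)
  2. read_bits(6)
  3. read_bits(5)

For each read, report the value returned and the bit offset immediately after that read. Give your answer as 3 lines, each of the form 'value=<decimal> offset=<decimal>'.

Read 1: bits[0:6] width=6 -> value=3 (bin 000011); offset now 6 = byte 0 bit 6; 26 bits remain
Read 2: bits[6:12] width=6 -> value=60 (bin 111100); offset now 12 = byte 1 bit 4; 20 bits remain
Read 3: bits[12:17] width=5 -> value=19 (bin 10011); offset now 17 = byte 2 bit 1; 15 bits remain

Answer: value=3 offset=6
value=60 offset=12
value=19 offset=17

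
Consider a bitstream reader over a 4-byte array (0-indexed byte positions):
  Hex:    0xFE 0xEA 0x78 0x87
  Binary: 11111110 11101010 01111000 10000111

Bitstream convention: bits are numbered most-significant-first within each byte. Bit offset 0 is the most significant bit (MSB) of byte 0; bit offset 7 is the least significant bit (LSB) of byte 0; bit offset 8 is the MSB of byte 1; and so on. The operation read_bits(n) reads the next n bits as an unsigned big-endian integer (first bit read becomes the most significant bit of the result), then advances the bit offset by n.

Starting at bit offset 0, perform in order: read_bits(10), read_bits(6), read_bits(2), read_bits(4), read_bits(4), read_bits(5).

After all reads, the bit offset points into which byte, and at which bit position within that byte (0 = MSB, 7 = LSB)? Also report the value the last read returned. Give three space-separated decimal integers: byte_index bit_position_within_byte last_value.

Answer: 3 7 3

Derivation:
Read 1: bits[0:10] width=10 -> value=1019 (bin 1111111011); offset now 10 = byte 1 bit 2; 22 bits remain
Read 2: bits[10:16] width=6 -> value=42 (bin 101010); offset now 16 = byte 2 bit 0; 16 bits remain
Read 3: bits[16:18] width=2 -> value=1 (bin 01); offset now 18 = byte 2 bit 2; 14 bits remain
Read 4: bits[18:22] width=4 -> value=14 (bin 1110); offset now 22 = byte 2 bit 6; 10 bits remain
Read 5: bits[22:26] width=4 -> value=2 (bin 0010); offset now 26 = byte 3 bit 2; 6 bits remain
Read 6: bits[26:31] width=5 -> value=3 (bin 00011); offset now 31 = byte 3 bit 7; 1 bits remain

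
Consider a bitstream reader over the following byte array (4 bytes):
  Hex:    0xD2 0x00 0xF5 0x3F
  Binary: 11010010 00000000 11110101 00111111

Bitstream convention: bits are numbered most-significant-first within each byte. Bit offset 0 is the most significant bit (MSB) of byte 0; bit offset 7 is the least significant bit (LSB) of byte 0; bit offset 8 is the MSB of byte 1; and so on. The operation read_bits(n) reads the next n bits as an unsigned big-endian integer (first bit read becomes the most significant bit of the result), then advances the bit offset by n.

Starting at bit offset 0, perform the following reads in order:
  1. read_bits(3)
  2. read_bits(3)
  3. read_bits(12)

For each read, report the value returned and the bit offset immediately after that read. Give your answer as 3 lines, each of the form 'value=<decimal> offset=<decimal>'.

Answer: value=6 offset=3
value=4 offset=6
value=2051 offset=18

Derivation:
Read 1: bits[0:3] width=3 -> value=6 (bin 110); offset now 3 = byte 0 bit 3; 29 bits remain
Read 2: bits[3:6] width=3 -> value=4 (bin 100); offset now 6 = byte 0 bit 6; 26 bits remain
Read 3: bits[6:18] width=12 -> value=2051 (bin 100000000011); offset now 18 = byte 2 bit 2; 14 bits remain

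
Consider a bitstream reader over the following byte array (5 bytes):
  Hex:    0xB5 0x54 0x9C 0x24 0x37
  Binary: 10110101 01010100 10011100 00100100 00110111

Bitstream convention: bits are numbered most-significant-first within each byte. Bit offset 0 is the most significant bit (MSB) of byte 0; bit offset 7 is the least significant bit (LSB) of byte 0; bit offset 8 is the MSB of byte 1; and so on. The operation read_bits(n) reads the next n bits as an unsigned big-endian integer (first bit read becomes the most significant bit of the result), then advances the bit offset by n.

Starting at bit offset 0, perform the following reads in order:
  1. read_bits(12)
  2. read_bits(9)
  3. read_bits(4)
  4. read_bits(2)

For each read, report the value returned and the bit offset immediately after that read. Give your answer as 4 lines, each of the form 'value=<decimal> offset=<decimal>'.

Read 1: bits[0:12] width=12 -> value=2901 (bin 101101010101); offset now 12 = byte 1 bit 4; 28 bits remain
Read 2: bits[12:21] width=9 -> value=147 (bin 010010011); offset now 21 = byte 2 bit 5; 19 bits remain
Read 3: bits[21:25] width=4 -> value=8 (bin 1000); offset now 25 = byte 3 bit 1; 15 bits remain
Read 4: bits[25:27] width=2 -> value=1 (bin 01); offset now 27 = byte 3 bit 3; 13 bits remain

Answer: value=2901 offset=12
value=147 offset=21
value=8 offset=25
value=1 offset=27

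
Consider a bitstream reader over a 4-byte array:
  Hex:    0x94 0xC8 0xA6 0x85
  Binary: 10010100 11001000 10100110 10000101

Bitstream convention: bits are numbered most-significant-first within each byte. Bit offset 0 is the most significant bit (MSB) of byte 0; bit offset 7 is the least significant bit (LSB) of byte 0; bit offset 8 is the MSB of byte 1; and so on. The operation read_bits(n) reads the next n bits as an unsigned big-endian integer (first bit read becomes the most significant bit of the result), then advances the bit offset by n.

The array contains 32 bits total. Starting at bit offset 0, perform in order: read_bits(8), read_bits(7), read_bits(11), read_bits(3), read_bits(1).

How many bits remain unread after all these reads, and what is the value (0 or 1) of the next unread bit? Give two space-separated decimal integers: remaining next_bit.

Read 1: bits[0:8] width=8 -> value=148 (bin 10010100); offset now 8 = byte 1 bit 0; 24 bits remain
Read 2: bits[8:15] width=7 -> value=100 (bin 1100100); offset now 15 = byte 1 bit 7; 17 bits remain
Read 3: bits[15:26] width=11 -> value=666 (bin 01010011010); offset now 26 = byte 3 bit 2; 6 bits remain
Read 4: bits[26:29] width=3 -> value=0 (bin 000); offset now 29 = byte 3 bit 5; 3 bits remain
Read 5: bits[29:30] width=1 -> value=1 (bin 1); offset now 30 = byte 3 bit 6; 2 bits remain

Answer: 2 0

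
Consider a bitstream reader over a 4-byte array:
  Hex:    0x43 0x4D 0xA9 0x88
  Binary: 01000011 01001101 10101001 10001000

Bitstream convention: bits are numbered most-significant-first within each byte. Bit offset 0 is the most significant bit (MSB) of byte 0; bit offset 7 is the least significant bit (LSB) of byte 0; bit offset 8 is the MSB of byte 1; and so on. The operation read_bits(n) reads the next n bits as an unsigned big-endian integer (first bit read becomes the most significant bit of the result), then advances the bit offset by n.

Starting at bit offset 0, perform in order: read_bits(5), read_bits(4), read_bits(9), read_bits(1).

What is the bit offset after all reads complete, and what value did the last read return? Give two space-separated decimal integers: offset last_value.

Answer: 19 1

Derivation:
Read 1: bits[0:5] width=5 -> value=8 (bin 01000); offset now 5 = byte 0 bit 5; 27 bits remain
Read 2: bits[5:9] width=4 -> value=6 (bin 0110); offset now 9 = byte 1 bit 1; 23 bits remain
Read 3: bits[9:18] width=9 -> value=310 (bin 100110110); offset now 18 = byte 2 bit 2; 14 bits remain
Read 4: bits[18:19] width=1 -> value=1 (bin 1); offset now 19 = byte 2 bit 3; 13 bits remain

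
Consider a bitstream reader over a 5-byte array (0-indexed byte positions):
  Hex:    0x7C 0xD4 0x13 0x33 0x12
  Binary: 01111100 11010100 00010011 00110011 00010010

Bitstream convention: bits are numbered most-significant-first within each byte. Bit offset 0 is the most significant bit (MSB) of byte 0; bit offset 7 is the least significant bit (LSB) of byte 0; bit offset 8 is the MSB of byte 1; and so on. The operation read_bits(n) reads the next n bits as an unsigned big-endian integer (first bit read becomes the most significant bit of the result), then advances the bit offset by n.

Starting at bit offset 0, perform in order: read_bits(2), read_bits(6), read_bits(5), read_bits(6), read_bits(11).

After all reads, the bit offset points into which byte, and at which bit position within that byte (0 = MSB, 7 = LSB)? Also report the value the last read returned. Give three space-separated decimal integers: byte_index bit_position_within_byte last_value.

Read 1: bits[0:2] width=2 -> value=1 (bin 01); offset now 2 = byte 0 bit 2; 38 bits remain
Read 2: bits[2:8] width=6 -> value=60 (bin 111100); offset now 8 = byte 1 bit 0; 32 bits remain
Read 3: bits[8:13] width=5 -> value=26 (bin 11010); offset now 13 = byte 1 bit 5; 27 bits remain
Read 4: bits[13:19] width=6 -> value=32 (bin 100000); offset now 19 = byte 2 bit 3; 21 bits remain
Read 5: bits[19:30] width=11 -> value=1228 (bin 10011001100); offset now 30 = byte 3 bit 6; 10 bits remain

Answer: 3 6 1228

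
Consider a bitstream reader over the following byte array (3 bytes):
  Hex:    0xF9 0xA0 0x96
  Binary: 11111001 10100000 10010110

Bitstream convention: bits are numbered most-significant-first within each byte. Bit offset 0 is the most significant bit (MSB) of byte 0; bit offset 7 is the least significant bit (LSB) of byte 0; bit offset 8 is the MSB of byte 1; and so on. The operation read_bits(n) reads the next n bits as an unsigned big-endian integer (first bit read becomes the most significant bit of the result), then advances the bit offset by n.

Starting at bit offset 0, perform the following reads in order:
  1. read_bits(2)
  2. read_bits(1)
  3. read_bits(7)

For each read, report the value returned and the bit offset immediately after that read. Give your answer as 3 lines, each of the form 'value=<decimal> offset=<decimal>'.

Answer: value=3 offset=2
value=1 offset=3
value=102 offset=10

Derivation:
Read 1: bits[0:2] width=2 -> value=3 (bin 11); offset now 2 = byte 0 bit 2; 22 bits remain
Read 2: bits[2:3] width=1 -> value=1 (bin 1); offset now 3 = byte 0 bit 3; 21 bits remain
Read 3: bits[3:10] width=7 -> value=102 (bin 1100110); offset now 10 = byte 1 bit 2; 14 bits remain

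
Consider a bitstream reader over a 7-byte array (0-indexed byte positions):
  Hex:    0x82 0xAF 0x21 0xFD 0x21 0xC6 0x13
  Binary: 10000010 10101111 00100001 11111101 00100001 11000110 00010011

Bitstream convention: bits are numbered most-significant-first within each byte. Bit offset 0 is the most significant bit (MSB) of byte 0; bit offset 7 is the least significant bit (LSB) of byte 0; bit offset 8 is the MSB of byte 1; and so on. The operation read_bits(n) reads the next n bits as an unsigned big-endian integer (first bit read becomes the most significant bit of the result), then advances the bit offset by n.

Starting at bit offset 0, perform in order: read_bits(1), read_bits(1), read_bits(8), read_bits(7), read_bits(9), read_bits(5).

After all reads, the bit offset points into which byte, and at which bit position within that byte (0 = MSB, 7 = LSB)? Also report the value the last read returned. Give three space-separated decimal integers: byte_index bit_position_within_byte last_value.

Read 1: bits[0:1] width=1 -> value=1 (bin 1); offset now 1 = byte 0 bit 1; 55 bits remain
Read 2: bits[1:2] width=1 -> value=0 (bin 0); offset now 2 = byte 0 bit 2; 54 bits remain
Read 3: bits[2:10] width=8 -> value=10 (bin 00001010); offset now 10 = byte 1 bit 2; 46 bits remain
Read 4: bits[10:17] width=7 -> value=94 (bin 1011110); offset now 17 = byte 2 bit 1; 39 bits remain
Read 5: bits[17:26] width=9 -> value=135 (bin 010000111); offset now 26 = byte 3 bit 2; 30 bits remain
Read 6: bits[26:31] width=5 -> value=30 (bin 11110); offset now 31 = byte 3 bit 7; 25 bits remain

Answer: 3 7 30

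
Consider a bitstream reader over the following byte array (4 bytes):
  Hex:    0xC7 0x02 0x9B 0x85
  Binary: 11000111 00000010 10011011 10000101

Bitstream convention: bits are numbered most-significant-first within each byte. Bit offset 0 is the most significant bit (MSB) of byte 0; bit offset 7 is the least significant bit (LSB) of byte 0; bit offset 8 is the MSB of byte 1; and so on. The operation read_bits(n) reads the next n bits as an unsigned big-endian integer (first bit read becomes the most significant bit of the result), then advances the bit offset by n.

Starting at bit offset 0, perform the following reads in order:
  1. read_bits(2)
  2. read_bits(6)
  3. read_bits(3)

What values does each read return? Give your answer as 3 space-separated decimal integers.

Answer: 3 7 0

Derivation:
Read 1: bits[0:2] width=2 -> value=3 (bin 11); offset now 2 = byte 0 bit 2; 30 bits remain
Read 2: bits[2:8] width=6 -> value=7 (bin 000111); offset now 8 = byte 1 bit 0; 24 bits remain
Read 3: bits[8:11] width=3 -> value=0 (bin 000); offset now 11 = byte 1 bit 3; 21 bits remain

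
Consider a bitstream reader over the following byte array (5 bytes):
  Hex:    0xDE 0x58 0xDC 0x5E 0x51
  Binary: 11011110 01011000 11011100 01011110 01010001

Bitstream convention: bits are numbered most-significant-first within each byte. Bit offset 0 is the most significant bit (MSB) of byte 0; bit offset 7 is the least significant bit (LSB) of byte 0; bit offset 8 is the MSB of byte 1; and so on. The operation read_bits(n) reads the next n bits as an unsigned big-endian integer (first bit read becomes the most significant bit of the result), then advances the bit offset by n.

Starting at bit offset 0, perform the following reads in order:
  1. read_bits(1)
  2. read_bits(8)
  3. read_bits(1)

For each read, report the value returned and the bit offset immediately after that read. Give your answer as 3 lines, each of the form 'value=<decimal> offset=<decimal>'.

Answer: value=1 offset=1
value=188 offset=9
value=1 offset=10

Derivation:
Read 1: bits[0:1] width=1 -> value=1 (bin 1); offset now 1 = byte 0 bit 1; 39 bits remain
Read 2: bits[1:9] width=8 -> value=188 (bin 10111100); offset now 9 = byte 1 bit 1; 31 bits remain
Read 3: bits[9:10] width=1 -> value=1 (bin 1); offset now 10 = byte 1 bit 2; 30 bits remain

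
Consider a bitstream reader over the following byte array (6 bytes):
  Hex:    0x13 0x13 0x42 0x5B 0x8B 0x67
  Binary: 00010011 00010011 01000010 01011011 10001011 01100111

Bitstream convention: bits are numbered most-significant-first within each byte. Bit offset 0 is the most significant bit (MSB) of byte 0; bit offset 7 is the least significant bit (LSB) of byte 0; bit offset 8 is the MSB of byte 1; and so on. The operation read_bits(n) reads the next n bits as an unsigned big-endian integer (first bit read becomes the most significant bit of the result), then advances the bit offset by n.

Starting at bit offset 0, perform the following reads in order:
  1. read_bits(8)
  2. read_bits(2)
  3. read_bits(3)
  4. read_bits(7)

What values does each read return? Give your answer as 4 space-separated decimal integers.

Answer: 19 0 2 52

Derivation:
Read 1: bits[0:8] width=8 -> value=19 (bin 00010011); offset now 8 = byte 1 bit 0; 40 bits remain
Read 2: bits[8:10] width=2 -> value=0 (bin 00); offset now 10 = byte 1 bit 2; 38 bits remain
Read 3: bits[10:13] width=3 -> value=2 (bin 010); offset now 13 = byte 1 bit 5; 35 bits remain
Read 4: bits[13:20] width=7 -> value=52 (bin 0110100); offset now 20 = byte 2 bit 4; 28 bits remain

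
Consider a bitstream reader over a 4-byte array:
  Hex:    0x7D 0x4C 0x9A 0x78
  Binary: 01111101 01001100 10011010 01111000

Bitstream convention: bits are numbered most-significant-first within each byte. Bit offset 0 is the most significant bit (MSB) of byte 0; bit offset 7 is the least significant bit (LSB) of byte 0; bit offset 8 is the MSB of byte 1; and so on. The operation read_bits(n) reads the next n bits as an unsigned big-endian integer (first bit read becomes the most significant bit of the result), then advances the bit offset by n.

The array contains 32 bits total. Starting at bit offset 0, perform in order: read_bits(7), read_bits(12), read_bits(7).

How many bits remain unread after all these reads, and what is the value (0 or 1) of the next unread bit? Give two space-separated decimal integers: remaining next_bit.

Answer: 6 1

Derivation:
Read 1: bits[0:7] width=7 -> value=62 (bin 0111110); offset now 7 = byte 0 bit 7; 25 bits remain
Read 2: bits[7:19] width=12 -> value=2660 (bin 101001100100); offset now 19 = byte 2 bit 3; 13 bits remain
Read 3: bits[19:26] width=7 -> value=105 (bin 1101001); offset now 26 = byte 3 bit 2; 6 bits remain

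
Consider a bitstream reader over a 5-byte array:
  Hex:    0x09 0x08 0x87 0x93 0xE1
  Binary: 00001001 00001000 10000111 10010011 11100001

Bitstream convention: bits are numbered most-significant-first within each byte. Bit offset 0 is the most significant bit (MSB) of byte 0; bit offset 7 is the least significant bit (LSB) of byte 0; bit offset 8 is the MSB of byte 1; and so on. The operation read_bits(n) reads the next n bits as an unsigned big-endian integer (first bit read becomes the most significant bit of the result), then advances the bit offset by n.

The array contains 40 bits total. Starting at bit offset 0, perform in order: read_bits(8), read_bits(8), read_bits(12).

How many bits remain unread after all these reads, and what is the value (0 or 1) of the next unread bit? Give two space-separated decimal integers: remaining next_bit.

Read 1: bits[0:8] width=8 -> value=9 (bin 00001001); offset now 8 = byte 1 bit 0; 32 bits remain
Read 2: bits[8:16] width=8 -> value=8 (bin 00001000); offset now 16 = byte 2 bit 0; 24 bits remain
Read 3: bits[16:28] width=12 -> value=2169 (bin 100001111001); offset now 28 = byte 3 bit 4; 12 bits remain

Answer: 12 0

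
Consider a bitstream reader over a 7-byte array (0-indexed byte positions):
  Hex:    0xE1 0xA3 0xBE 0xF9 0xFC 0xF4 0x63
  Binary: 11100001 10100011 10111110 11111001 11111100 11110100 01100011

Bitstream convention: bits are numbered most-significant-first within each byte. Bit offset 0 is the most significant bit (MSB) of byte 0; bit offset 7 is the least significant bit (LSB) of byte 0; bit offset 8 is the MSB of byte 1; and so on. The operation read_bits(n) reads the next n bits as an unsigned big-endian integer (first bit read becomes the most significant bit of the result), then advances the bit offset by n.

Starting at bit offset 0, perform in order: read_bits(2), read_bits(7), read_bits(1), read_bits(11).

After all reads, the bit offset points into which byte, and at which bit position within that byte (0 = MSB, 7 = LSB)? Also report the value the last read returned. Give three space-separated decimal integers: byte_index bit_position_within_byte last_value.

Read 1: bits[0:2] width=2 -> value=3 (bin 11); offset now 2 = byte 0 bit 2; 54 bits remain
Read 2: bits[2:9] width=7 -> value=67 (bin 1000011); offset now 9 = byte 1 bit 1; 47 bits remain
Read 3: bits[9:10] width=1 -> value=0 (bin 0); offset now 10 = byte 1 bit 2; 46 bits remain
Read 4: bits[10:21] width=11 -> value=1143 (bin 10001110111); offset now 21 = byte 2 bit 5; 35 bits remain

Answer: 2 5 1143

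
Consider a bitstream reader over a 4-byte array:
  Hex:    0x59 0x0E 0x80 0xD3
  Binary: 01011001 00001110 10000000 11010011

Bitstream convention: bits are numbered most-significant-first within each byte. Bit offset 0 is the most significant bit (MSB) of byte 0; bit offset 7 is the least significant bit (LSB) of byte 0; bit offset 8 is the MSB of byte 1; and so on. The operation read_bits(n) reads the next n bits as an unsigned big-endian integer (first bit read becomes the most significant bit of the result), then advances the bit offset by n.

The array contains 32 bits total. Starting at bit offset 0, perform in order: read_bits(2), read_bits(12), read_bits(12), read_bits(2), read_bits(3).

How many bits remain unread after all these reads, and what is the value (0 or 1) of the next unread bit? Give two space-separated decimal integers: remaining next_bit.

Read 1: bits[0:2] width=2 -> value=1 (bin 01); offset now 2 = byte 0 bit 2; 30 bits remain
Read 2: bits[2:14] width=12 -> value=1603 (bin 011001000011); offset now 14 = byte 1 bit 6; 18 bits remain
Read 3: bits[14:26] width=12 -> value=2563 (bin 101000000011); offset now 26 = byte 3 bit 2; 6 bits remain
Read 4: bits[26:28] width=2 -> value=1 (bin 01); offset now 28 = byte 3 bit 4; 4 bits remain
Read 5: bits[28:31] width=3 -> value=1 (bin 001); offset now 31 = byte 3 bit 7; 1 bits remain

Answer: 1 1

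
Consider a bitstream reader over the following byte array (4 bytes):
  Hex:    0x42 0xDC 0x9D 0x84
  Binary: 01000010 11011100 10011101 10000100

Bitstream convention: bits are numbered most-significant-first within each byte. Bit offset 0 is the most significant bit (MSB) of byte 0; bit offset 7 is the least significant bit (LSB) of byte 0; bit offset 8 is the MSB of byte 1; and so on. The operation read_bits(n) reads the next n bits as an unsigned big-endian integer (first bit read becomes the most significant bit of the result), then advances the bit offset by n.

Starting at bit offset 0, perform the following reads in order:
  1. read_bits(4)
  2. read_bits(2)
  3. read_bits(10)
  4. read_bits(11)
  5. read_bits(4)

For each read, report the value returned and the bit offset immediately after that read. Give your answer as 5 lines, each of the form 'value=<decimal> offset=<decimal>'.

Read 1: bits[0:4] width=4 -> value=4 (bin 0100); offset now 4 = byte 0 bit 4; 28 bits remain
Read 2: bits[4:6] width=2 -> value=0 (bin 00); offset now 6 = byte 0 bit 6; 26 bits remain
Read 3: bits[6:16] width=10 -> value=732 (bin 1011011100); offset now 16 = byte 2 bit 0; 16 bits remain
Read 4: bits[16:27] width=11 -> value=1260 (bin 10011101100); offset now 27 = byte 3 bit 3; 5 bits remain
Read 5: bits[27:31] width=4 -> value=2 (bin 0010); offset now 31 = byte 3 bit 7; 1 bits remain

Answer: value=4 offset=4
value=0 offset=6
value=732 offset=16
value=1260 offset=27
value=2 offset=31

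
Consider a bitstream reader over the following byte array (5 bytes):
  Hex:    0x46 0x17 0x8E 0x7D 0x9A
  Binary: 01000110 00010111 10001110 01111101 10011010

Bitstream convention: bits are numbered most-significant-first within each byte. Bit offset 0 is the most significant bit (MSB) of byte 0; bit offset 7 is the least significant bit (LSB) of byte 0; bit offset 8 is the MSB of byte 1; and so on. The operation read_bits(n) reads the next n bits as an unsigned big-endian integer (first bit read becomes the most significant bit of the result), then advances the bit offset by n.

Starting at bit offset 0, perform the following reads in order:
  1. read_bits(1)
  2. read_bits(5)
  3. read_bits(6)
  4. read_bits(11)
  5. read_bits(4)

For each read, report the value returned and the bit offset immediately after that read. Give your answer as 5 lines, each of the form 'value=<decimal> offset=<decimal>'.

Read 1: bits[0:1] width=1 -> value=0 (bin 0); offset now 1 = byte 0 bit 1; 39 bits remain
Read 2: bits[1:6] width=5 -> value=17 (bin 10001); offset now 6 = byte 0 bit 6; 34 bits remain
Read 3: bits[6:12] width=6 -> value=33 (bin 100001); offset now 12 = byte 1 bit 4; 28 bits remain
Read 4: bits[12:23] width=11 -> value=967 (bin 01111000111); offset now 23 = byte 2 bit 7; 17 bits remain
Read 5: bits[23:27] width=4 -> value=3 (bin 0011); offset now 27 = byte 3 bit 3; 13 bits remain

Answer: value=0 offset=1
value=17 offset=6
value=33 offset=12
value=967 offset=23
value=3 offset=27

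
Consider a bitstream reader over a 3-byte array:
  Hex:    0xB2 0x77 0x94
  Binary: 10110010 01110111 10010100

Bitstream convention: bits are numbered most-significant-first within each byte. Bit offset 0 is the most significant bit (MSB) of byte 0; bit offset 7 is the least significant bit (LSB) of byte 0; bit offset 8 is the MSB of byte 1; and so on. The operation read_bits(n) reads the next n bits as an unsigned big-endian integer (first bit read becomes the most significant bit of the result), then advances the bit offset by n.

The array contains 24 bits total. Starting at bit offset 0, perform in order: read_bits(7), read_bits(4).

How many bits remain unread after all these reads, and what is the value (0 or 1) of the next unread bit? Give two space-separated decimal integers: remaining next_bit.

Answer: 13 1

Derivation:
Read 1: bits[0:7] width=7 -> value=89 (bin 1011001); offset now 7 = byte 0 bit 7; 17 bits remain
Read 2: bits[7:11] width=4 -> value=3 (bin 0011); offset now 11 = byte 1 bit 3; 13 bits remain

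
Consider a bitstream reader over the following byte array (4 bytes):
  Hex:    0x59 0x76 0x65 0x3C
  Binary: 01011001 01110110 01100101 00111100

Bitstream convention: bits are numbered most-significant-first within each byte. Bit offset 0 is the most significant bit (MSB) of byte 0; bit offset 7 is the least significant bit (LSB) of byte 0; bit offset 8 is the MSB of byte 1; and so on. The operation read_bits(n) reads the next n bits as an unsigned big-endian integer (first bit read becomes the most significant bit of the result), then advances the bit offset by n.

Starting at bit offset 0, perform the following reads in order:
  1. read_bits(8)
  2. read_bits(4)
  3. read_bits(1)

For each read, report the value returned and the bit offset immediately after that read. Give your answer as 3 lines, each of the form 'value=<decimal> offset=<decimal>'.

Read 1: bits[0:8] width=8 -> value=89 (bin 01011001); offset now 8 = byte 1 bit 0; 24 bits remain
Read 2: bits[8:12] width=4 -> value=7 (bin 0111); offset now 12 = byte 1 bit 4; 20 bits remain
Read 3: bits[12:13] width=1 -> value=0 (bin 0); offset now 13 = byte 1 bit 5; 19 bits remain

Answer: value=89 offset=8
value=7 offset=12
value=0 offset=13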